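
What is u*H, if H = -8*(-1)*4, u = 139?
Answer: 4448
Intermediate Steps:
H = 32 (H = 8*4 = 32)
u*H = 139*32 = 4448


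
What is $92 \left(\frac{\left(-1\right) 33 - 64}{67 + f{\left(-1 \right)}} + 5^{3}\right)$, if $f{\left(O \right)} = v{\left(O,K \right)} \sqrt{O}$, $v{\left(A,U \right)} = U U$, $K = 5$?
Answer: $\frac{29106546}{2557} + \frac{111550 i}{2557} \approx 11383.0 + 43.625 i$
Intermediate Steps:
$v{\left(A,U \right)} = U^{2}$
$f{\left(O \right)} = 25 \sqrt{O}$ ($f{\left(O \right)} = 5^{2} \sqrt{O} = 25 \sqrt{O}$)
$92 \left(\frac{\left(-1\right) 33 - 64}{67 + f{\left(-1 \right)}} + 5^{3}\right) = 92 \left(\frac{\left(-1\right) 33 - 64}{67 + 25 \sqrt{-1}} + 5^{3}\right) = 92 \left(\frac{-33 - 64}{67 + 25 i} + 125\right) = 92 \left(- 97 \frac{67 - 25 i}{5114} + 125\right) = 92 \left(- \frac{97 \left(67 - 25 i\right)}{5114} + 125\right) = 92 \left(125 - \frac{97 \left(67 - 25 i\right)}{5114}\right) = 11500 - \frac{4462 \left(67 - 25 i\right)}{2557}$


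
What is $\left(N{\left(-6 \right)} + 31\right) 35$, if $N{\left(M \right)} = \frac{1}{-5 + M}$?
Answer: $\frac{11900}{11} \approx 1081.8$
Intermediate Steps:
$\left(N{\left(-6 \right)} + 31\right) 35 = \left(\frac{1}{-5 - 6} + 31\right) 35 = \left(\frac{1}{-11} + 31\right) 35 = \left(- \frac{1}{11} + 31\right) 35 = \frac{340}{11} \cdot 35 = \frac{11900}{11}$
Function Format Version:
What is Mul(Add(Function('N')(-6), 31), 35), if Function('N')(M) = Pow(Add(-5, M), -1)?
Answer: Rational(11900, 11) ≈ 1081.8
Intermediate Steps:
Mul(Add(Function('N')(-6), 31), 35) = Mul(Add(Pow(Add(-5, -6), -1), 31), 35) = Mul(Add(Pow(-11, -1), 31), 35) = Mul(Add(Rational(-1, 11), 31), 35) = Mul(Rational(340, 11), 35) = Rational(11900, 11)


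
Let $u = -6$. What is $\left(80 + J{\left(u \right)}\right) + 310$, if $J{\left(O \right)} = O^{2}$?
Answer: $426$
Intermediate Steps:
$\left(80 + J{\left(u \right)}\right) + 310 = \left(80 + \left(-6\right)^{2}\right) + 310 = \left(80 + 36\right) + 310 = 116 + 310 = 426$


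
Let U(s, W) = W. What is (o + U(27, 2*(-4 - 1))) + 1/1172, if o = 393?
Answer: 448877/1172 ≈ 383.00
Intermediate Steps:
(o + U(27, 2*(-4 - 1))) + 1/1172 = (393 + 2*(-4 - 1)) + 1/1172 = (393 + 2*(-5)) + 1/1172 = (393 - 10) + 1/1172 = 383 + 1/1172 = 448877/1172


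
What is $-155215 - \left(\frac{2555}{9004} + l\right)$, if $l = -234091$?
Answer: $\frac{710196949}{9004} \approx 78876.0$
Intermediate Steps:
$-155215 - \left(\frac{2555}{9004} + l\right) = -155215 + \left(\frac{7665}{-27012} - -234091\right) = -155215 + \left(7665 \left(- \frac{1}{27012}\right) + 234091\right) = -155215 + \left(- \frac{2555}{9004} + 234091\right) = -155215 + \frac{2107752809}{9004} = \frac{710196949}{9004}$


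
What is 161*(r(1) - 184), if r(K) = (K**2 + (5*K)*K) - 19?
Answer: -31717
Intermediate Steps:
r(K) = -19 + 6*K**2 (r(K) = (K**2 + 5*K**2) - 19 = 6*K**2 - 19 = -19 + 6*K**2)
161*(r(1) - 184) = 161*((-19 + 6*1**2) - 184) = 161*((-19 + 6*1) - 184) = 161*((-19 + 6) - 184) = 161*(-13 - 184) = 161*(-197) = -31717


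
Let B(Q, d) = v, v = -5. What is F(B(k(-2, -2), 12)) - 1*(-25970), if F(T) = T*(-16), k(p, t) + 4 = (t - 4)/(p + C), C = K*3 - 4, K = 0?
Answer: 26050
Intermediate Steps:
C = -4 (C = 0*3 - 4 = 0 - 4 = -4)
k(p, t) = -4 + (-4 + t)/(-4 + p) (k(p, t) = -4 + (t - 4)/(p - 4) = -4 + (-4 + t)/(-4 + p))
B(Q, d) = -5
F(T) = -16*T
F(B(k(-2, -2), 12)) - 1*(-25970) = -16*(-5) - 1*(-25970) = 80 + 25970 = 26050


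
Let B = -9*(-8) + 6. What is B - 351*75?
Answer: -26247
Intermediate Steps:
B = 78 (B = 72 + 6 = 78)
B - 351*75 = 78 - 351*75 = 78 - 26325 = -26247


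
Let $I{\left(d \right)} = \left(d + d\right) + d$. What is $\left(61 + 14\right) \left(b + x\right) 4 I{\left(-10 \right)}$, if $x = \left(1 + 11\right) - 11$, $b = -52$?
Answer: $459000$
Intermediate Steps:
$x = 1$ ($x = 12 - 11 = 1$)
$I{\left(d \right)} = 3 d$ ($I{\left(d \right)} = 2 d + d = 3 d$)
$\left(61 + 14\right) \left(b + x\right) 4 I{\left(-10 \right)} = \left(61 + 14\right) \left(-52 + 1\right) 4 \cdot 3 \left(-10\right) = 75 \left(-51\right) 4 \left(-30\right) = \left(-3825\right) \left(-120\right) = 459000$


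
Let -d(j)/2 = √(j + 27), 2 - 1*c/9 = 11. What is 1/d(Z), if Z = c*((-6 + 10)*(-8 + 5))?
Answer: -√111/666 ≈ -0.015819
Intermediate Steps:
c = -81 (c = 18 - 9*11 = 18 - 99 = -81)
Z = 972 (Z = -81*(-6 + 10)*(-8 + 5) = -324*(-3) = -81*(-12) = 972)
d(j) = -2*√(27 + j) (d(j) = -2*√(j + 27) = -2*√(27 + j))
1/d(Z) = 1/(-2*√(27 + 972)) = 1/(-6*√111) = -√111/666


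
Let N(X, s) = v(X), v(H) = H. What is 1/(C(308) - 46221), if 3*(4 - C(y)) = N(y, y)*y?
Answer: -3/233515 ≈ -1.2847e-5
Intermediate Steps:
N(X, s) = X
C(y) = 4 - y**2/3 (C(y) = 4 - y*y/3 = 4 - y**2/3)
1/(C(308) - 46221) = 1/((4 - 1/3*308**2) - 46221) = 1/((4 - 1/3*94864) - 46221) = 1/((4 - 94864/3) - 46221) = 1/(-94852/3 - 46221) = 1/(-233515/3) = -3/233515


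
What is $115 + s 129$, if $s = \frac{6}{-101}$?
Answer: $\frac{10841}{101} \approx 107.34$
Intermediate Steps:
$s = - \frac{6}{101}$ ($s = 6 \left(- \frac{1}{101}\right) = - \frac{6}{101} \approx -0.059406$)
$115 + s 129 = 115 - \frac{774}{101} = \frac{10841}{101}$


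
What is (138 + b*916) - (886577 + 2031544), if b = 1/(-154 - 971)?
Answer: -3282731791/1125 ≈ -2.9180e+6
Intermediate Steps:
b = -1/1125 (b = 1/(-1125) = -1/1125 ≈ -0.00088889)
(138 + b*916) - (886577 + 2031544) = (138 - 1/1125*916) - (886577 + 2031544) = (138 - 916/1125) - 1*2918121 = 154334/1125 - 2918121 = -3282731791/1125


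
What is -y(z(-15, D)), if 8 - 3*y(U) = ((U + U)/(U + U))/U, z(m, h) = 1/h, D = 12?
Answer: 4/3 ≈ 1.3333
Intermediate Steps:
y(U) = 8/3 - 1/(3*U) (y(U) = 8/3 - (U + U)/(U + U)/(3*U) = 8/3 - (2*U)/((2*U))/(3*U) = 8/3 - (2*U)*(1/(2*U))/(3*U) = 8/3 - 1/(3*U))
-y(z(-15, D)) = -(-1 + 8/12)/(3*(1/12)) = -(-1 + 8*(1/12))/(3*1/12) = -12*(-1 + ⅔)/3 = -12*(-1)/(3*3) = -1*(-4/3) = 4/3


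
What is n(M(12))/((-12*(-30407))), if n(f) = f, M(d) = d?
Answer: 1/30407 ≈ 3.2887e-5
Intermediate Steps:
n(M(12))/((-12*(-30407))) = 12/((-12*(-30407))) = 12/364884 = 12*(1/364884) = 1/30407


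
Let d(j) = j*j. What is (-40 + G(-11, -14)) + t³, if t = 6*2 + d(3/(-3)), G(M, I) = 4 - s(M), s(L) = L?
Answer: 2172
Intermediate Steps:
d(j) = j²
G(M, I) = 4 - M
t = 13 (t = 6*2 + (3/(-3))² = 12 + (3*(-⅓))² = 12 + (-1)² = 12 + 1 = 13)
(-40 + G(-11, -14)) + t³ = (-40 + (4 - 1*(-11))) + 13³ = (-40 + (4 + 11)) + 2197 = (-40 + 15) + 2197 = -25 + 2197 = 2172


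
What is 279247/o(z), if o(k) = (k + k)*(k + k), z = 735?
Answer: 279247/2160900 ≈ 0.12923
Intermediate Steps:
o(k) = 4*k² (o(k) = (2*k)*(2*k) = 4*k²)
279247/o(z) = 279247/((4*735²)) = 279247/((4*540225)) = 279247/2160900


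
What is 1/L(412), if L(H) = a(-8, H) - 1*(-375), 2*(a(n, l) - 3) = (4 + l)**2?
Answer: 1/86906 ≈ 1.1507e-5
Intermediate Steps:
a(n, l) = 3 + (4 + l)**2/2
L(H) = 378 + (4 + H)**2/2 (L(H) = (3 + (4 + H)**2/2) - 1*(-375) = (3 + (4 + H)**2/2) + 375 = 378 + (4 + H)**2/2)
1/L(412) = 1/(378 + (4 + 412)**2/2) = 1/(378 + (1/2)*416**2) = 1/(378 + (1/2)*173056) = 1/(378 + 86528) = 1/86906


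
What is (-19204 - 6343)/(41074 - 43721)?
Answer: 25547/2647 ≈ 9.6513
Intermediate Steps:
(-19204 - 6343)/(41074 - 43721) = -25547/(-2647) = -25547*(-1/2647) = 25547/2647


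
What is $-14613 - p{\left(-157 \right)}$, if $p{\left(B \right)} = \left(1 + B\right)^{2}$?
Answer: $-38949$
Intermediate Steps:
$-14613 - p{\left(-157 \right)} = -14613 - \left(1 - 157\right)^{2} = -14613 - \left(-156\right)^{2} = -14613 - 24336 = -38949$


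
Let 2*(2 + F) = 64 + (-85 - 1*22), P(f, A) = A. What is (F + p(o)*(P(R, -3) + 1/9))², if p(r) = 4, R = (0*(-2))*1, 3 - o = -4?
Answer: 398161/324 ≈ 1228.9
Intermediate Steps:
o = 7 (o = 3 - 1*(-4) = 3 + 4 = 7)
R = 0 (R = 0*1 = 0)
F = -47/2 (F = -2 + (64 + (-85 - 1*22))/2 = -2 + (64 + (-85 - 22))/2 = -2 + (64 - 107)/2 = -2 + (½)*(-43) = -2 - 43/2 = -47/2 ≈ -23.500)
(F + p(o)*(P(R, -3) + 1/9))² = (-47/2 + 4*(-3 + 1/9))² = (-47/2 + 4*(-3 + ⅑))² = (-47/2 + 4*(-26/9))² = (-47/2 - 104/9)² = (-631/18)² = 398161/324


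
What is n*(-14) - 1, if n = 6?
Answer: -85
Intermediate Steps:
n*(-14) - 1 = 6*(-14) - 1 = -84 - 1 = -85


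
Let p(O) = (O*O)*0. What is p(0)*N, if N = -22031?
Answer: 0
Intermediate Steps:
p(O) = 0 (p(O) = O²*0 = 0)
p(0)*N = 0*(-22031) = 0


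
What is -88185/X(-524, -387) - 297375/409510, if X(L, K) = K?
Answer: 2399837015/10565358 ≈ 227.14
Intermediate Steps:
-88185/X(-524, -387) - 297375/409510 = -88185/(-387) - 297375/409510 = -88185*(-1/387) - 297375*1/409510 = 29395/129 - 59475/81902 = 2399837015/10565358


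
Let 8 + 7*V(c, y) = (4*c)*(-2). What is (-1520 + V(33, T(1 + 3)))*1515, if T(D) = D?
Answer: -16531680/7 ≈ -2.3617e+6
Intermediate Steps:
V(c, y) = -8/7 - 8*c/7 (V(c, y) = -8/7 + ((4*c)*(-2))/7 = -8/7 + (-8*c)/7 = -8/7 - 8*c/7)
(-1520 + V(33, T(1 + 3)))*1515 = (-1520 + (-8/7 - 8/7*33))*1515 = (-1520 + (-8/7 - 264/7))*1515 = (-1520 - 272/7)*1515 = -10912/7*1515 = -16531680/7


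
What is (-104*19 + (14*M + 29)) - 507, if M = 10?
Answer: -2314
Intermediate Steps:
(-104*19 + (14*M + 29)) - 507 = (-104*19 + (14*10 + 29)) - 507 = (-1976 + (140 + 29)) - 507 = (-1976 + 169) - 507 = -1807 - 507 = -2314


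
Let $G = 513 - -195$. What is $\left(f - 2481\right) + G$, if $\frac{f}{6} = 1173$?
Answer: $5265$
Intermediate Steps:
$f = 7038$ ($f = 6 \cdot 1173 = 7038$)
$G = 708$ ($G = 513 + 195 = 708$)
$\left(f - 2481\right) + G = \left(7038 - 2481\right) + 708 = 4557 + 708 = 5265$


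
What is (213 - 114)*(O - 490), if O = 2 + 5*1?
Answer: -47817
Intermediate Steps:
O = 7 (O = 2 + 5 = 7)
(213 - 114)*(O - 490) = (213 - 114)*(7 - 490) = 99*(-483) = -47817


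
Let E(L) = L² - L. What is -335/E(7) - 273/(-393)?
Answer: -40063/5502 ≈ -7.2815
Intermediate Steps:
-335/E(7) - 273/(-393) = -335*1/(7*(-1 + 7)) - 273/(-393) = -335/(7*6) - 273*(-1/393) = -335/42 + 91/131 = -40063/5502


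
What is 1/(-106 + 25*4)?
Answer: -⅙ ≈ -0.16667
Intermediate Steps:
1/(-106 + 25*4) = 1/(-106 + 100) = 1/(-6) = -⅙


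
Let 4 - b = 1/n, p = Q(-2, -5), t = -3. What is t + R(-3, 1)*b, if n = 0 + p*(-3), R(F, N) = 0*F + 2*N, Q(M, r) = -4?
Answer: 29/6 ≈ 4.8333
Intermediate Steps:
R(F, N) = 2*N (R(F, N) = 0 + 2*N = 2*N)
p = -4
n = 12 (n = 0 - 4*(-3) = 0 + 12 = 12)
b = 47/12 (b = 4 - 1/12 = 47/12 ≈ 3.9167)
t + R(-3, 1)*b = -3 + (2*1)*(47/12) = -3 + 2*(47/12) = -3 + 47/6 = 29/6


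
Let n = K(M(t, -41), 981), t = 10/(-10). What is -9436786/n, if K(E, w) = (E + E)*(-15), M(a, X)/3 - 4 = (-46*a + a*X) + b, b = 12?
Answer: 4718393/4635 ≈ 1018.0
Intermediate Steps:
t = -1 (t = 10*(-⅒) = -1)
M(a, X) = 48 - 138*a + 3*X*a (M(a, X) = 12 + 3*((-46*a + a*X) + 12) = 12 + 3*((-46*a + X*a) + 12) = 12 + 3*(12 - 46*a + X*a) = 12 + (36 - 138*a + 3*X*a) = 48 - 138*a + 3*X*a)
K(E, w) = -30*E (K(E, w) = (2*E)*(-15) = -30*E)
n = -9270 (n = -30*(48 - 138*(-1) + 3*(-41)*(-1)) = -30*(48 + 138 + 123) = -30*309 = -9270)
-9436786/n = -9436786/(-9270) = -9436786*(-1/9270) = 4718393/4635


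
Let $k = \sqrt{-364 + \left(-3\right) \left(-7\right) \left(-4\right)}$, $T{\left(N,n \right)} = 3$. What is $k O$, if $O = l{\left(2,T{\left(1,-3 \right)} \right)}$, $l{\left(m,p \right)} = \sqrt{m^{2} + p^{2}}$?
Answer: $8 i \sqrt{91} \approx 76.315 i$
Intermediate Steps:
$k = 8 i \sqrt{7}$ ($k = \sqrt{-364 + 21 \left(-4\right)} = \sqrt{-364 - 84} = \sqrt{-448} = 8 i \sqrt{7} \approx 21.166 i$)
$O = \sqrt{13}$ ($O = \sqrt{2^{2} + 3^{2}} = \sqrt{4 + 9} = \sqrt{13} \approx 3.6056$)
$k O = 8 i \sqrt{7} \sqrt{13} = 8 i \sqrt{91}$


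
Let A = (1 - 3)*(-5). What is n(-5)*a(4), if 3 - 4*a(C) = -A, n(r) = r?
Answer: -65/4 ≈ -16.250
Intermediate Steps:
A = 10 (A = -2*(-5) = 10)
a(C) = 13/4 (a(C) = 3/4 - (-1)*10/4 = 3/4 - 1/4*(-10) = 3/4 + 5/2 = 13/4)
n(-5)*a(4) = -5*13/4 = -65/4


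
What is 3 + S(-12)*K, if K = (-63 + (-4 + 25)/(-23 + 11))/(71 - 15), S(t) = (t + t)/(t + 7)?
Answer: -51/20 ≈ -2.5500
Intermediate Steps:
S(t) = 2*t/(7 + t) (S(t) = (2*t)/(7 + t) = 2*t/(7 + t))
K = -37/32 (K = (-63 + 21/(-12))/56 = (-63 + 21*(-1/12))*(1/56) = (-63 - 7/4)*(1/56) = -259/4*1/56 = -37/32 ≈ -1.1563)
3 + S(-12)*K = 3 + (2*(-12)/(7 - 12))*(-37/32) = 3 + (2*(-12)/(-5))*(-37/32) = 3 + (2*(-12)*(-⅕))*(-37/32) = 3 + (24/5)*(-37/32) = 3 - 111/20 = -51/20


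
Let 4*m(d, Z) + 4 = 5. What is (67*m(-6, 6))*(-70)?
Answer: -2345/2 ≈ -1172.5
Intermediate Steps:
m(d, Z) = 1/4 (m(d, Z) = -1 + (1/4)*5 = -1 + 5/4 = 1/4)
(67*m(-6, 6))*(-70) = (67*(1/4))*(-70) = (67/4)*(-70) = -2345/2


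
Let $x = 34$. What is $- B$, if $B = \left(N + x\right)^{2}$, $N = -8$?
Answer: $-676$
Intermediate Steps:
$B = 676$ ($B = \left(-8 + 34\right)^{2} = 26^{2} = 676$)
$- B = \left(-1\right) 676 = -676$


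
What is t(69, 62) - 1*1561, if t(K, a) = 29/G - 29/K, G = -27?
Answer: -970309/621 ≈ -1562.5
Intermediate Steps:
t(K, a) = -29/27 - 29/K (t(K, a) = 29/(-27) - 29/K = 29*(-1/27) - 29/K = -29/27 - 29/K)
t(69, 62) - 1*1561 = (-29/27 - 29/69) - 1*1561 = (-29/27 - 29*1/69) - 1561 = (-29/27 - 29/69) - 1561 = -928/621 - 1561 = -970309/621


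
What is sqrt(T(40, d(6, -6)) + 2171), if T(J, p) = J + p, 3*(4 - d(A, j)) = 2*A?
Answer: sqrt(2211) ≈ 47.021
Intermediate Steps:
d(A, j) = 4 - 2*A/3
sqrt(T(40, d(6, -6)) + 2171) = sqrt((40 + (4 - 2/3*6)) + 2171) = sqrt((40 + (4 - 4)) + 2171) = sqrt((40 + 0) + 2171) = sqrt(40 + 2171) = sqrt(2211)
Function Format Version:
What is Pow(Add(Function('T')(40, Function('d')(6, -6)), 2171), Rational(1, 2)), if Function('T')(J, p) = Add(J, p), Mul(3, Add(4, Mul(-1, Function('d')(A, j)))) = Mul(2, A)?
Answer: Pow(2211, Rational(1, 2)) ≈ 47.021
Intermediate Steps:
Function('d')(A, j) = Add(4, Mul(Rational(-2, 3), A)) (Function('d')(A, j) = Add(4, Mul(Rational(-1, 3), Mul(2, A))) = Add(4, Mul(Rational(-2, 3), A)))
Pow(Add(Function('T')(40, Function('d')(6, -6)), 2171), Rational(1, 2)) = Pow(Add(Add(40, Add(4, Mul(Rational(-2, 3), 6))), 2171), Rational(1, 2)) = Pow(Add(Add(40, Add(4, -4)), 2171), Rational(1, 2)) = Pow(Add(Add(40, 0), 2171), Rational(1, 2)) = Pow(Add(40, 2171), Rational(1, 2)) = Pow(2211, Rational(1, 2))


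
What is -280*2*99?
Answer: -55440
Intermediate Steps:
-280*2*99 = -14*40*99 = -560*99 = -55440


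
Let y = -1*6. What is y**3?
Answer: -216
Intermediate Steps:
y = -6
y**3 = (-6)**3 = -216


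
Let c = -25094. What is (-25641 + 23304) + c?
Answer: -27431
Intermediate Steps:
(-25641 + 23304) + c = (-25641 + 23304) - 25094 = -2337 - 25094 = -27431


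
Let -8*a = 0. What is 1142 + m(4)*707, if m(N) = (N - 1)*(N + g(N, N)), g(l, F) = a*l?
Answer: 9626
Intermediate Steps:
a = 0 (a = -⅛*0 = 0)
g(l, F) = 0 (g(l, F) = 0*l = 0)
m(N) = N*(-1 + N) (m(N) = (N - 1)*(N + 0) = (-1 + N)*N = N*(-1 + N))
1142 + m(4)*707 = 1142 + (4*(-1 + 4))*707 = 1142 + (4*3)*707 = 1142 + 12*707 = 1142 + 8484 = 9626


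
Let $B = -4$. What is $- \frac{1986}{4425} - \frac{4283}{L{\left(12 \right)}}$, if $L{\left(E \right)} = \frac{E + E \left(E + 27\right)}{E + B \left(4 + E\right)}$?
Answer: $\frac{16409417}{35400} \approx 463.54$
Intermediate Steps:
$L{\left(E \right)} = \frac{E + E \left(27 + E\right)}{-16 - 3 E}$ ($L{\left(E \right)} = \frac{E + E \left(E + 27\right)}{E - 4 \left(4 + E\right)} = \frac{E + E \left(27 + E\right)}{E - \left(16 + 4 E\right)} = \frac{E + E \left(27 + E\right)}{-16 - 3 E}$)
$- \frac{1986}{4425} - \frac{4283}{L{\left(12 \right)}} = - \frac{1986}{4425} - \frac{4283}{\left(-1\right) 12 \frac{1}{16 + 3 \cdot 12} \left(28 + 12\right)} = \left(-1986\right) \frac{1}{4425} - \frac{4283}{\left(-1\right) 12 \frac{1}{16 + 36} \cdot 40} = - \frac{662}{1475} - \frac{4283}{\left(-1\right) 12 \cdot \frac{1}{52} \cdot 40} = - \frac{662}{1475} - \frac{4283}{- \frac{120}{13}} = - \frac{662}{1475} - - \frac{55679}{120} = - \frac{662}{1475} + \frac{55679}{120} = \frac{16409417}{35400}$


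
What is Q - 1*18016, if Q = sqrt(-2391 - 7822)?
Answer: -18016 + I*sqrt(10213) ≈ -18016.0 + 101.06*I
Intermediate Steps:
Q = I*sqrt(10213) (Q = sqrt(-10213) = I*sqrt(10213) ≈ 101.06*I)
Q - 1*18016 = I*sqrt(10213) - 1*18016 = I*sqrt(10213) - 18016 = -18016 + I*sqrt(10213)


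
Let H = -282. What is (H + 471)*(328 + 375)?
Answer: 132867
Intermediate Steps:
(H + 471)*(328 + 375) = (-282 + 471)*(328 + 375) = 189*703 = 132867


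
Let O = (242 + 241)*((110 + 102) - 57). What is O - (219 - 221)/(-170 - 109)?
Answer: 20887333/279 ≈ 74865.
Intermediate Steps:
O = 74865 (O = 483*(212 - 57) = 483*155 = 74865)
O - (219 - 221)/(-170 - 109) = 74865 - (219 - 221)/(-170 - 109) = 74865 - (-2)/(-279) = 74865 - (-2)*(-1)/279 = 74865 - 1*2/279 = 74865 - 2/279 = 20887333/279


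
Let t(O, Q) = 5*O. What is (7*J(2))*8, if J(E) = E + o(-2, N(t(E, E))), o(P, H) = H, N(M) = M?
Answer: 672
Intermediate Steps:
J(E) = 6*E (J(E) = E + 5*E = 6*E)
(7*J(2))*8 = (7*(6*2))*8 = (7*12)*8 = 84*8 = 672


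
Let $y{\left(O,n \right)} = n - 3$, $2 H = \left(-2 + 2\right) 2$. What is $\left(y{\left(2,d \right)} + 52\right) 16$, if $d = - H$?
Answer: $784$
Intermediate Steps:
$H = 0$ ($H = \frac{\left(-2 + 2\right) 2}{2} = \frac{0 \cdot 2}{2} = \frac{1}{2} \cdot 0 = 0$)
$d = 0$ ($d = \left(-1\right) 0 = 0$)
$y{\left(O,n \right)} = -3 + n$ ($y{\left(O,n \right)} = n + \left(-3 + 0\right) = n - 3 = -3 + n$)
$\left(y{\left(2,d \right)} + 52\right) 16 = \left(\left(-3 + 0\right) + 52\right) 16 = \left(-3 + 52\right) 16 = 49 \cdot 16 = 784$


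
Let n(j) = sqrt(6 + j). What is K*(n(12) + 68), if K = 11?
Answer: 748 + 33*sqrt(2) ≈ 794.67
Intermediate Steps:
K*(n(12) + 68) = 11*(sqrt(6 + 12) + 68) = 11*(sqrt(18) + 68) = 11*(3*sqrt(2) + 68) = 11*(68 + 3*sqrt(2)) = 748 + 33*sqrt(2)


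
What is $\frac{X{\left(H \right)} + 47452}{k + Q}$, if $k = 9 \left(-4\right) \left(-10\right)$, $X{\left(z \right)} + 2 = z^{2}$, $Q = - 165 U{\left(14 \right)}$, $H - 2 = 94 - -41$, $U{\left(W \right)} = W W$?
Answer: $- \frac{22073}{10660} \approx -2.0706$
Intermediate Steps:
$U{\left(W \right)} = W^{2}$
$H = 137$ ($H = 2 + \left(94 - -41\right) = 2 + \left(94 + 41\right) = 2 + 135 = 137$)
$Q = -32340$ ($Q = - 165 \cdot 14^{2} = \left(-165\right) 196 = -32340$)
$X{\left(z \right)} = -2 + z^{2}$
$k = 360$ ($k = \left(-36\right) \left(-10\right) = 360$)
$\frac{X{\left(H \right)} + 47452}{k + Q} = \frac{\left(-2 + 137^{2}\right) + 47452}{360 - 32340} = \frac{\left(-2 + 18769\right) + 47452}{-31980} = \left(18767 + 47452\right) \left(- \frac{1}{31980}\right) = 66219 \left(- \frac{1}{31980}\right) = - \frac{22073}{10660}$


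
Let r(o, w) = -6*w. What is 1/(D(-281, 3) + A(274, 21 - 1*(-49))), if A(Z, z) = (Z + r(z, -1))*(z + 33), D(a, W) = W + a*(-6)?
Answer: 1/30529 ≈ 3.2756e-5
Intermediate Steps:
D(a, W) = W - 6*a
A(Z, z) = (6 + Z)*(33 + z) (A(Z, z) = (Z - 6*(-1))*(z + 33) = (Z + 6)*(33 + z) = (6 + Z)*(33 + z))
1/(D(-281, 3) + A(274, 21 - 1*(-49))) = 1/((3 - 6*(-281)) + (198 + 6*(21 - 1*(-49)) + 33*274 + 274*(21 - 1*(-49)))) = 1/((3 + 1686) + (198 + 6*(21 + 49) + 9042 + 274*(21 + 49))) = 1/(1689 + (198 + 6*70 + 9042 + 274*70)) = 1/(1689 + (198 + 420 + 9042 + 19180)) = 1/(1689 + 28840) = 1/30529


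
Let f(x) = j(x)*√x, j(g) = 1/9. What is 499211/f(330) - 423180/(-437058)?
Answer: 23510/24281 + 1497633*√330/110 ≈ 2.4733e+5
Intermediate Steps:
j(g) = ⅑
f(x) = √x/9
499211/f(330) - 423180/(-437058) = 499211/((√330/9)) - 423180/(-437058) = 499211*(3*√330/110) - 423180*(-1/437058) = 1497633*√330/110 + 23510/24281 = 23510/24281 + 1497633*√330/110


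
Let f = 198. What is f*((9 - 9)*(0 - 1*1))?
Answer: 0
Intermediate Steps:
f*((9 - 9)*(0 - 1*1)) = 198*((9 - 9)*(0 - 1*1)) = 198*(0*(0 - 1)) = 198*(0*(-1)) = 198*0 = 0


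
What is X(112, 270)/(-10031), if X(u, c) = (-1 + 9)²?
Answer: -64/10031 ≈ -0.0063802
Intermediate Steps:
X(u, c) = 64 (X(u, c) = 8² = 64)
X(112, 270)/(-10031) = 64/(-10031) = 64*(-1/10031) = -64/10031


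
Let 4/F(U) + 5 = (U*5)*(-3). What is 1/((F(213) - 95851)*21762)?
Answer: -400/834363795681 ≈ -4.7941e-10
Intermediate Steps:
F(U) = 4/(-5 - 15*U) (F(U) = 4/(-5 + (U*5)*(-3)) = 4/(-5 + (5*U)*(-3)) = 4/(-5 - 15*U))
1/((F(213) - 95851)*21762) = 1/(-4/(5 + 15*213) - 95851*21762) = (1/21762)/(-4/(5 + 3195) - 95851) = (1/21762)/(-4/3200 - 95851) = (1/21762)/(-4*1/3200 - 95851) = (1/21762)/(-1/800 - 95851) = (1/21762)/(-76680801/800) = -800/76680801*1/21762 = -400/834363795681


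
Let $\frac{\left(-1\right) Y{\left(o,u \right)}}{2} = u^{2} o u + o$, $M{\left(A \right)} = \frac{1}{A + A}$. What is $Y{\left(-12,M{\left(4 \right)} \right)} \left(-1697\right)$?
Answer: $- \frac{2611683}{64} \approx -40808.0$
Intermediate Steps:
$M{\left(A \right)} = \frac{1}{2 A}$
$Y{\left(o,u \right)} = - 2 o - 2 o u^{3}$ ($Y{\left(o,u \right)} = - 2 \left(u^{2} o u + o\right) = - 2 \left(o u^{2} u + o\right) = - 2 \left(o u^{3} + o\right) = - 2 \left(o + o u^{3}\right) = - 2 o - 2 o u^{3}$)
$Y{\left(-12,M{\left(4 \right)} \right)} \left(-1697\right) = \left(-2\right) \left(-12\right) \left(1 + \left(\frac{1}{2 \cdot 4}\right)^{3}\right) \left(-1697\right) = \left(-2\right) \left(-12\right) \left(1 + \left(\frac{1}{2} \cdot \frac{1}{4}\right)^{3}\right) \left(-1697\right) = \left(-2\right) \left(-12\right) \left(1 + \left(\frac{1}{8}\right)^{3}\right) \left(-1697\right) = \left(-2\right) \left(-12\right) \left(1 + \frac{1}{512}\right) \left(-1697\right) = \left(-2\right) \left(-12\right) \frac{513}{512} \left(-1697\right) = \frac{1539}{64} \left(-1697\right) = - \frac{2611683}{64}$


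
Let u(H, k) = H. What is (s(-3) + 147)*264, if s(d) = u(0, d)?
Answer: 38808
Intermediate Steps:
s(d) = 0
(s(-3) + 147)*264 = (0 + 147)*264 = 147*264 = 38808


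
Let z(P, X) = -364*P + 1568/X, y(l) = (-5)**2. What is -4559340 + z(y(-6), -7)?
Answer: -4568664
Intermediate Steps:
y(l) = 25
-4559340 + z(y(-6), -7) = -4559340 + (-364*25 + 1568/(-7)) = -4559340 + (-9100 + 1568*(-1/7)) = -4559340 + (-9100 - 224) = -4559340 - 9324 = -4568664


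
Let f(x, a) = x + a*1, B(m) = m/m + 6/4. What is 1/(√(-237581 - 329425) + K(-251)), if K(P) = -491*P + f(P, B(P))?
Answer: 163990/20170296083 - 44*I*√4686/60510888249 ≈ 8.1303e-6 - 4.9776e-8*I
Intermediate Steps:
B(m) = 5/2 (B(m) = 1 + 6*(¼) = 1 + 3/2 = 5/2)
f(x, a) = a + x (f(x, a) = x + a = a + x)
K(P) = 5/2 - 490*P (K(P) = -491*P + (5/2 + P) = 5/2 - 490*P)
1/(√(-237581 - 329425) + K(-251)) = 1/(√(-237581 - 329425) + (5/2 - 490*(-251))) = 1/(√(-567006) + (5/2 + 122990)) = 1/(11*I*√4686 + 245985/2) = 1/(245985/2 + 11*I*√4686)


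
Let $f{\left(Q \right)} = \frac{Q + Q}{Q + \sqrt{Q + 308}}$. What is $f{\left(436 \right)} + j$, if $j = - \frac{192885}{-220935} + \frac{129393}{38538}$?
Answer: $\frac{846609686761}{135708531062} - \frac{218 \sqrt{186}}{23669} \approx 6.1128$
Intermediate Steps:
$f{\left(Q \right)} = \frac{2 Q}{Q + \sqrt{308 + Q}}$
$j = \frac{24256461}{5733598}$ ($j = \left(-192885\right) \left(- \frac{1}{220935}\right) + 129393 \cdot \frac{1}{38538} = \frac{1169}{1339} + \frac{14377}{4282} = \frac{24256461}{5733598} \approx 4.2306$)
$f{\left(436 \right)} + j = 2 \cdot 436 \frac{1}{436 + \sqrt{308 + 436}} + \frac{24256461}{5733598} = 2 \cdot 436 \frac{1}{436 + \sqrt{744}} + \frac{24256461}{5733598} = 2 \cdot 436 \frac{1}{436 + 2 \sqrt{186}} + \frac{24256461}{5733598} = \frac{872}{436 + 2 \sqrt{186}} + \frac{24256461}{5733598} = \frac{24256461}{5733598} + \frac{872}{436 + 2 \sqrt{186}}$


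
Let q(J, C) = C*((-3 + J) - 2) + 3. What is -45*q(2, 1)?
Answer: 0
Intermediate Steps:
q(J, C) = 3 + C*(-5 + J) (q(J, C) = C*(-5 + J) + 3 = 3 + C*(-5 + J))
-45*q(2, 1) = -45*(3 - 5*1 + 1*2) = -45*(3 - 5 + 2) = -45*0 = 0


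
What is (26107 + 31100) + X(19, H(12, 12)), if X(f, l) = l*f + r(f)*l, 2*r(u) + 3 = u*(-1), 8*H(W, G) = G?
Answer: 57219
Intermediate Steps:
H(W, G) = G/8
r(u) = -3/2 - u/2 (r(u) = -3/2 + (u*(-1))/2 = -3/2 + (-u)/2 = -3/2 - u/2)
X(f, l) = f*l + l*(-3/2 - f/2) (X(f, l) = l*f + (-3/2 - f/2)*l = f*l + l*(-3/2 - f/2))
(26107 + 31100) + X(19, H(12, 12)) = (26107 + 31100) + ((1/8)*12)*(-3 + 19)/2 = 57207 + (1/2)*(3/2)*16 = 57207 + 12 = 57219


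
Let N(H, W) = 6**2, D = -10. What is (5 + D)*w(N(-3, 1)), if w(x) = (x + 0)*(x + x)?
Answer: -12960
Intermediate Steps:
N(H, W) = 36
w(x) = 2*x**2 (w(x) = x*(2*x) = 2*x**2)
(5 + D)*w(N(-3, 1)) = (5 - 10)*(2*36**2) = -10*1296 = -5*2592 = -12960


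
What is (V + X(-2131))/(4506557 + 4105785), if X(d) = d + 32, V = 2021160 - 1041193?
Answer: 488934/4306171 ≈ 0.11354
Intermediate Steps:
V = 979967
X(d) = 32 + d
(V + X(-2131))/(4506557 + 4105785) = (979967 + (32 - 2131))/(4506557 + 4105785) = (979967 - 2099)/8612342 = 977868*(1/8612342) = 488934/4306171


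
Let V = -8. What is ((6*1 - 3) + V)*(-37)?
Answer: 185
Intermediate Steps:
((6*1 - 3) + V)*(-37) = ((6*1 - 3) - 8)*(-37) = ((6 - 3) - 8)*(-37) = (3 - 8)*(-37) = -5*(-37) = 185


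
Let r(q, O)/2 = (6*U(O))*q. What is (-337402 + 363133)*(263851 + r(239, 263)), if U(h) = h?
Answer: 26197631685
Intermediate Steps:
r(q, O) = 12*O*q (r(q, O) = 2*((6*O)*q) = 2*(6*O*q) = 12*O*q)
(-337402 + 363133)*(263851 + r(239, 263)) = (-337402 + 363133)*(263851 + 12*263*239) = 25731*(263851 + 754284) = 25731*1018135 = 26197631685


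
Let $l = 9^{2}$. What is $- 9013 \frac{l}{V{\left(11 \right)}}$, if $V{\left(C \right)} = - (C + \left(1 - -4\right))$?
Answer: $\frac{730053}{16} \approx 45628.0$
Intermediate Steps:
$l = 81$
$V{\left(C \right)} = -5 - C$ ($V{\left(C \right)} = - (C + \left(1 + 4\right)) = - (C + 5) = - (5 + C) = -5 - C$)
$- 9013 \frac{l}{V{\left(11 \right)}} = - 9013 \frac{81}{-5 - 11} = - 9013 \frac{81}{-16} = - 9013 \cdot 81 \left(- \frac{1}{16}\right) = \left(-9013\right) \left(- \frac{81}{16}\right) = \frac{730053}{16}$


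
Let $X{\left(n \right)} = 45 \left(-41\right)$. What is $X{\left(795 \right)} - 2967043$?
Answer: $-2968888$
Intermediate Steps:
$X{\left(n \right)} = -1845$
$X{\left(795 \right)} - 2967043 = -1845 - 2967043 = -2968888$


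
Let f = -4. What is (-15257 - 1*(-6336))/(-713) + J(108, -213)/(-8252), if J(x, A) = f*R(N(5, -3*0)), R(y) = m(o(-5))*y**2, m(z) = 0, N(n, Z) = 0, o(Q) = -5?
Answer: 8921/713 ≈ 12.512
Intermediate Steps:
R(y) = 0 (R(y) = 0*y**2 = 0)
J(x, A) = 0 (J(x, A) = -4*0 = 0)
(-15257 - 1*(-6336))/(-713) + J(108, -213)/(-8252) = (-15257 - 1*(-6336))/(-713) + 0/(-8252) = (-15257 + 6336)*(-1/713) + 0*(-1/8252) = -8921*(-1/713) + 0 = 8921/713 + 0 = 8921/713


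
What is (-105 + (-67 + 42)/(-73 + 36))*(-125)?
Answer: 482500/37 ≈ 13041.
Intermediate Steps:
(-105 + (-67 + 42)/(-73 + 36))*(-125) = (-105 - 25/(-37))*(-125) = (-105 - 25*(-1/37))*(-125) = (-105 + 25/37)*(-125) = -3860/37*(-125) = 482500/37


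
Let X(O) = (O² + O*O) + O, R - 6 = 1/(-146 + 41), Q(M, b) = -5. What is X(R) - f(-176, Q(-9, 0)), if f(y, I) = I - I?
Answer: 857327/11025 ≈ 77.762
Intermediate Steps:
R = 629/105 (R = 6 + 1/(-146 + 41) = 6 + 1/(-105) = 6 - 1/105 = 629/105 ≈ 5.9905)
X(O) = O + 2*O² (X(O) = (O² + O²) + O = 2*O² + O = O + 2*O²)
f(y, I) = 0
X(R) - f(-176, Q(-9, 0)) = 629*(1 + 2*(629/105))/105 - 1*0 = 629*(1 + 1258/105)/105 + 0 = (629/105)*(1363/105) + 0 = 857327/11025 + 0 = 857327/11025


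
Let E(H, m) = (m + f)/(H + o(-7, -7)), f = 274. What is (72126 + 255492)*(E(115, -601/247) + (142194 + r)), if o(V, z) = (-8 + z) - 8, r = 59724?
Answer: 751629685999581/11362 ≈ 6.6153e+10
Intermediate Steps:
o(V, z) = -16 + z
E(H, m) = (274 + m)/(-23 + H) (E(H, m) = (m + 274)/(H + (-16 - 7)) = (274 + m)/(H - 23) = (274 + m)/(-23 + H))
(72126 + 255492)*(E(115, -601/247) + (142194 + r)) = (72126 + 255492)*((274 - 601/247)/(-23 + 115) + (142194 + 59724)) = 327618*((274 - 601*1/247)/92 + 201918) = 327618*((274 - 601/247)/92 + 201918) = 327618*((1/92)*(67077/247) + 201918) = 327618*(67077/22724 + 201918) = 327618*(4588451709/22724) = 751629685999581/11362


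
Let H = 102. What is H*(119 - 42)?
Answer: 7854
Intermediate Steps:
H*(119 - 42) = 102*(119 - 42) = 102*77 = 7854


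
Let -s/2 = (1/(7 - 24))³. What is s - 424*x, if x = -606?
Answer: 1262365874/4913 ≈ 2.5694e+5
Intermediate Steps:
s = 2/4913 (s = -2/(7 - 24)³ = -2*(1/(-17))³ = -2*(-1/17)³ = -2*(-1/4913) = 2/4913 ≈ 0.00040708)
s - 424*x = 2/4913 - 424*(-606) = 2/4913 - 1*(-256944) = 2/4913 + 256944 = 1262365874/4913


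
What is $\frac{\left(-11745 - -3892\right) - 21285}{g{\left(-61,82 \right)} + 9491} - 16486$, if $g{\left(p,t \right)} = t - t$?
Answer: $- \frac{156497764}{9491} \approx -16489.0$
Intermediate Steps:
$g{\left(p,t \right)} = 0$
$\frac{\left(-11745 - -3892\right) - 21285}{g{\left(-61,82 \right)} + 9491} - 16486 = \frac{\left(-11745 - -3892\right) - 21285}{0 + 9491} - 16486 = \frac{\left(-11745 + 3892\right) - 21285}{9491} - 16486 = \left(-7853 - 21285\right) \frac{1}{9491} - 16486 = \left(-29138\right) \frac{1}{9491} - 16486 = - \frac{29138}{9491} - 16486 = - \frac{156497764}{9491}$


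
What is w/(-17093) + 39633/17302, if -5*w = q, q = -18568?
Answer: 3065970809/1478715430 ≈ 2.0734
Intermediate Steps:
w = 18568/5 (w = -⅕*(-18568) = 18568/5 ≈ 3713.6)
w/(-17093) + 39633/17302 = (18568/5)/(-17093) + 39633/17302 = (18568/5)*(-1/17093) + 39633*(1/17302) = -18568/85465 + 39633/17302 = 3065970809/1478715430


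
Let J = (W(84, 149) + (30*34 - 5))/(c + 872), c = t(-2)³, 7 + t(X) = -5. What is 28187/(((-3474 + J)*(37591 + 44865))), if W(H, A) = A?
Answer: -3016009/30662376756 ≈ -9.8362e-5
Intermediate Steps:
t(X) = -12 (t(X) = -7 - 5 = -12)
c = -1728 (c = (-12)³ = -1728)
J = -291/214 (J = (149 + (30*34 - 5))/(-1728 + 872) = (149 + (1020 - 5))/(-856) = (149 + 1015)*(-1/856) = 1164*(-1/856) = -291/214 ≈ -1.3598)
28187/(((-3474 + J)*(37591 + 44865))) = 28187/(((-3474 - 291/214)*(37591 + 44865))) = 28187/((-743727/214*82456)) = 28187/(-30662376756/107) = 28187*(-107/30662376756) = -3016009/30662376756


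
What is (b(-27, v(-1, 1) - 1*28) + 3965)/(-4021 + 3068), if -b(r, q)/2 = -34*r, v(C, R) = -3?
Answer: -2129/953 ≈ -2.2340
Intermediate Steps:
b(r, q) = 68*r (b(r, q) = -(-68)*r = 68*r)
(b(-27, v(-1, 1) - 1*28) + 3965)/(-4021 + 3068) = (68*(-27) + 3965)/(-4021 + 3068) = (-1836 + 3965)/(-953) = 2129*(-1/953) = -2129/953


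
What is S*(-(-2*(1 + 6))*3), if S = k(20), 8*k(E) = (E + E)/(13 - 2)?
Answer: 210/11 ≈ 19.091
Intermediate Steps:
k(E) = E/44 (k(E) = ((E + E)/(13 - 2))/8 = ((2*E)/11)/8 = ((2*E)*(1/11))/8 = (2*E/11)/8 = E/44)
S = 5/11 (S = (1/44)*20 = 5/11 ≈ 0.45455)
S*(-(-2*(1 + 6))*3) = 5*(-(-2*(1 + 6))*3)/11 = 5*(-(-2*7)*3)/11 = 5*(-(-14)*3)/11 = 5*(-1*(-42))/11 = (5/11)*42 = 210/11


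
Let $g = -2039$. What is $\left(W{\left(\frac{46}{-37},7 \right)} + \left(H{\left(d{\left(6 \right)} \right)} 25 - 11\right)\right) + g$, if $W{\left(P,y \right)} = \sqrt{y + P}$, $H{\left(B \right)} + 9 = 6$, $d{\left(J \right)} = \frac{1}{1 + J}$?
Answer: $-2125 + \frac{\sqrt{7881}}{37} \approx -2122.6$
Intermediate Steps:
$H{\left(B \right)} = -3$ ($H{\left(B \right)} = -9 + 6 = -3$)
$W{\left(P,y \right)} = \sqrt{P + y}$
$\left(W{\left(\frac{46}{-37},7 \right)} + \left(H{\left(d{\left(6 \right)} \right)} 25 - 11\right)\right) + g = \left(\sqrt{\frac{46}{-37} + 7} - 86\right) - 2039 = \left(\sqrt{46 \left(- \frac{1}{37}\right) + 7} - 86\right) - 2039 = \left(\sqrt{- \frac{46}{37} + 7} - 86\right) - 2039 = \left(\sqrt{\frac{213}{37}} - 86\right) - 2039 = \left(\frac{\sqrt{7881}}{37} - 86\right) - 2039 = \left(-86 + \frac{\sqrt{7881}}{37}\right) - 2039 = -2125 + \frac{\sqrt{7881}}{37}$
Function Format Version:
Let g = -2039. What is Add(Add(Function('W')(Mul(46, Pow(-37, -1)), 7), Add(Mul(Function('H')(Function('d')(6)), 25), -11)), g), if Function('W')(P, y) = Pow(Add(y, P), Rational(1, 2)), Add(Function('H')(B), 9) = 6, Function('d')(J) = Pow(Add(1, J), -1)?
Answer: Add(-2125, Mul(Rational(1, 37), Pow(7881, Rational(1, 2)))) ≈ -2122.6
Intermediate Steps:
Function('H')(B) = -3 (Function('H')(B) = Add(-9, 6) = -3)
Function('W')(P, y) = Pow(Add(P, y), Rational(1, 2))
Add(Add(Function('W')(Mul(46, Pow(-37, -1)), 7), Add(Mul(Function('H')(Function('d')(6)), 25), -11)), g) = Add(Add(Pow(Add(Mul(46, Pow(-37, -1)), 7), Rational(1, 2)), Add(Mul(-3, 25), -11)), -2039) = Add(Add(Pow(Add(Mul(46, Rational(-1, 37)), 7), Rational(1, 2)), Add(-75, -11)), -2039) = Add(Add(Pow(Add(Rational(-46, 37), 7), Rational(1, 2)), -86), -2039) = Add(Add(Pow(Rational(213, 37), Rational(1, 2)), -86), -2039) = Add(Add(Mul(Rational(1, 37), Pow(7881, Rational(1, 2))), -86), -2039) = Add(Add(-86, Mul(Rational(1, 37), Pow(7881, Rational(1, 2)))), -2039) = Add(-2125, Mul(Rational(1, 37), Pow(7881, Rational(1, 2))))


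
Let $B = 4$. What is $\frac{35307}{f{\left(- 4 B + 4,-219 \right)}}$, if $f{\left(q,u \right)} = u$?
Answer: $- \frac{11769}{73} \approx -161.22$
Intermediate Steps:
$\frac{35307}{f{\left(- 4 B + 4,-219 \right)}} = \frac{35307}{-219} = 35307 \left(- \frac{1}{219}\right) = - \frac{11769}{73}$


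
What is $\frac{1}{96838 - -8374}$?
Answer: $\frac{1}{105212} \approx 9.5046 \cdot 10^{-6}$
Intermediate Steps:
$\frac{1}{96838 - -8374} = \frac{1}{96838 + 8374} = \frac{1}{105212}$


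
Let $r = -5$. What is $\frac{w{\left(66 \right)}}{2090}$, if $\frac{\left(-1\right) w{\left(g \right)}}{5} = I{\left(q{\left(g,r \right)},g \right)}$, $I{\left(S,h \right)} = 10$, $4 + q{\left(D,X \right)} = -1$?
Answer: $- \frac{5}{209} \approx -0.023923$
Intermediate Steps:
$q{\left(D,X \right)} = -5$ ($q{\left(D,X \right)} = -4 - 1 = -5$)
$w{\left(g \right)} = -50$ ($w{\left(g \right)} = \left(-5\right) 10 = -50$)
$\frac{w{\left(66 \right)}}{2090} = - \frac{50}{2090} = \left(-50\right) \frac{1}{2090} = - \frac{5}{209}$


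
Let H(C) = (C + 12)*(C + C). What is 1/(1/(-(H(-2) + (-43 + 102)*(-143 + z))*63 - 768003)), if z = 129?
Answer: -713445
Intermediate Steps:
H(C) = 2*C*(12 + C) (H(C) = (12 + C)*(2*C) = 2*C*(12 + C))
1/(1/(-(H(-2) + (-43 + 102)*(-143 + z))*63 - 768003)) = 1/(1/(-(2*(-2)*(12 - 2) + (-43 + 102)*(-143 + 129))*63 - 768003)) = 1/(1/(-(2*(-2)*10 + 59*(-14))*63 - 768003)) = 1/(1/(-(-40 - 826)*63 - 768003)) = 1/(1/(-(-866)*63 - 768003)) = 1/(1/(-1*(-54558) - 768003)) = 1/(1/(54558 - 768003)) = 1/(1/(-713445)) = 1/(-1/713445) = -713445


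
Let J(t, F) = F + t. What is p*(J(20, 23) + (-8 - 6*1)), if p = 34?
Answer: 986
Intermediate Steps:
p*(J(20, 23) + (-8 - 6*1)) = 34*((23 + 20) + (-8 - 6*1)) = 34*(43 + (-8 - 6)) = 34*(43 - 14) = 34*29 = 986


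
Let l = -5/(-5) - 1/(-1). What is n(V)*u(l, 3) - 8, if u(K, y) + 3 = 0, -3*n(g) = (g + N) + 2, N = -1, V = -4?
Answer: -11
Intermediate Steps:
l = 2 (l = -5*(-1/5) - 1*(-1) = 1 + 1 = 2)
n(g) = -1/3 - g/3 (n(g) = -((g - 1) + 2)/3 = -((-1 + g) + 2)/3 = -(1 + g)/3 = -1/3 - g/3)
u(K, y) = -3 (u(K, y) = -3 + 0 = -3)
n(V)*u(l, 3) - 8 = (-1/3 - 1/3*(-4))*(-3) - 8 = (-1/3 + 4/3)*(-3) - 8 = 1*(-3) - 8 = -3 - 8 = -11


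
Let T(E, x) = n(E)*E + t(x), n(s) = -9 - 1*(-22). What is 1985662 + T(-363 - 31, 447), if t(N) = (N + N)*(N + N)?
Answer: 2779776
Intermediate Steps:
n(s) = 13 (n(s) = -9 + 22 = 13)
t(N) = 4*N**2 (t(N) = (2*N)*(2*N) = 4*N**2)
T(E, x) = 4*x**2 + 13*E (T(E, x) = 13*E + 4*x**2 = 4*x**2 + 13*E)
1985662 + T(-363 - 31, 447) = 1985662 + (4*447**2 + 13*(-363 - 31)) = 1985662 + (4*199809 + 13*(-394)) = 1985662 + (799236 - 5122) = 1985662 + 794114 = 2779776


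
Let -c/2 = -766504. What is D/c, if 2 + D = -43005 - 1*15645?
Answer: -14663/383252 ≈ -0.038259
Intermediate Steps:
D = -58652 (D = -2 + (-43005 - 1*15645) = -2 + (-43005 - 15645) = -2 - 58650 = -58652)
c = 1533008 (c = -2*(-766504) = 1533008)
D/c = -58652/1533008 = -58652*1/1533008 = -14663/383252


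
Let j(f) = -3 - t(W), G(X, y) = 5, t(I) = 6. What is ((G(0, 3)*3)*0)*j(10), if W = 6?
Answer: 0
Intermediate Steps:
j(f) = -9 (j(f) = -3 - 1*6 = -3 - 6 = -9)
((G(0, 3)*3)*0)*j(10) = ((5*3)*0)*(-9) = (15*0)*(-9) = 0*(-9) = 0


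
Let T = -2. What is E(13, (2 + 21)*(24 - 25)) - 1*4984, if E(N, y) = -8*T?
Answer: -4968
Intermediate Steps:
E(N, y) = 16 (E(N, y) = -8*(-2) = 16)
E(13, (2 + 21)*(24 - 25)) - 1*4984 = 16 - 1*4984 = 16 - 4984 = -4968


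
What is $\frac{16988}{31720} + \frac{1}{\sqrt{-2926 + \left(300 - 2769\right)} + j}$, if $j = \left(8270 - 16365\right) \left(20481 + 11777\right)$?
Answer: $\frac{57918970651210958593}{108146324593433235070} - \frac{i \sqrt{5395}}{68188098734825495} \approx 0.53556 - 1.0772 \cdot 10^{-15} i$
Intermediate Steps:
$j = -261128510$ ($j = \left(-8095\right) 32258 = -261128510$)
$\frac{16988}{31720} + \frac{1}{\sqrt{-2926 + \left(300 - 2769\right)} + j} = \frac{16988}{31720} + \frac{1}{\sqrt{-2926 + \left(300 - 2769\right)} - 261128510} = 16988 \cdot \frac{1}{31720} + \frac{1}{\sqrt{-2926 + \left(300 - 2769\right)} - 261128510} = \frac{4247}{7930} + \frac{1}{\sqrt{-2926 - 2469} - 261128510} = \frac{4247}{7930} + \frac{1}{\sqrt{-5395} - 261128510} = \frac{4247}{7930} + \frac{1}{i \sqrt{5395} - 261128510} = \frac{4247}{7930} + \frac{1}{-261128510 + i \sqrt{5395}}$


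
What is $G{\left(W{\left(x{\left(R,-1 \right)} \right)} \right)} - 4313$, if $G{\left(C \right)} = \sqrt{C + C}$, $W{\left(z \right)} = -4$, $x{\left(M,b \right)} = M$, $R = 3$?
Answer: $-4313 + 2 i \sqrt{2} \approx -4313.0 + 2.8284 i$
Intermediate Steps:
$G{\left(C \right)} = \sqrt{2} \sqrt{C}$ ($G{\left(C \right)} = \sqrt{2 C} = \sqrt{2} \sqrt{C}$)
$G{\left(W{\left(x{\left(R,-1 \right)} \right)} \right)} - 4313 = \sqrt{2} \sqrt{-4} - 4313 = \sqrt{2} \cdot 2 i - 4313 = 2 i \sqrt{2} - 4313 = -4313 + 2 i \sqrt{2}$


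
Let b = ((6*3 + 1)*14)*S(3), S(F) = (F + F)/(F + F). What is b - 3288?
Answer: -3022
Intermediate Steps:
S(F) = 1 (S(F) = (2*F)/((2*F)) = (2*F)*(1/(2*F)) = 1)
b = 266 (b = ((6*3 + 1)*14)*1 = ((18 + 1)*14)*1 = (19*14)*1 = 266*1 = 266)
b - 3288 = 266 - 3288 = -3022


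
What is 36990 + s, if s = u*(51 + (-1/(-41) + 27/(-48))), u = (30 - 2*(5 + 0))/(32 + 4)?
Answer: 218554475/5904 ≈ 37018.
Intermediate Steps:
u = 5/9 (u = (30 - 2*5)/36 = (30 - 10)*(1/36) = 20*(1/36) = 5/9 ≈ 0.55556)
s = 165515/5904 (s = 5*(51 + (-1/(-41) + 27/(-48)))/9 = 5*(51 + (-1*(-1/41) + 27*(-1/48)))/9 = 5*(51 + (1/41 - 9/16))/9 = 5*(51 - 353/656)/9 = (5/9)*(33103/656) = 165515/5904 ≈ 28.034)
36990 + s = 36990 + 165515/5904 = 218554475/5904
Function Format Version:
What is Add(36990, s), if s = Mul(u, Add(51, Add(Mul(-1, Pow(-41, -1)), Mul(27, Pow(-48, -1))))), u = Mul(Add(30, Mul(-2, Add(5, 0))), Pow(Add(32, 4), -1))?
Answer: Rational(218554475, 5904) ≈ 37018.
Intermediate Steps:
u = Rational(5, 9) (u = Mul(Add(30, Mul(-2, 5)), Pow(36, -1)) = Mul(Add(30, -10), Rational(1, 36)) = Mul(20, Rational(1, 36)) = Rational(5, 9) ≈ 0.55556)
s = Rational(165515, 5904) (s = Mul(Rational(5, 9), Add(51, Add(Mul(-1, Pow(-41, -1)), Mul(27, Pow(-48, -1))))) = Mul(Rational(5, 9), Add(51, Add(Mul(-1, Rational(-1, 41)), Mul(27, Rational(-1, 48))))) = Mul(Rational(5, 9), Add(51, Add(Rational(1, 41), Rational(-9, 16)))) = Mul(Rational(5, 9), Add(51, Rational(-353, 656))) = Mul(Rational(5, 9), Rational(33103, 656)) = Rational(165515, 5904) ≈ 28.034)
Add(36990, s) = Add(36990, Rational(165515, 5904)) = Rational(218554475, 5904)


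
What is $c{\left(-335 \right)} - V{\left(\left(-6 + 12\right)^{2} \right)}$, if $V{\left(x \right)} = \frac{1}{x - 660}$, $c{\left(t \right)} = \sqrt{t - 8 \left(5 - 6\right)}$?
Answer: $\frac{1}{624} + i \sqrt{327} \approx 0.0016026 + 18.083 i$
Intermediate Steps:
$c{\left(t \right)} = \sqrt{8 + t}$ ($c{\left(t \right)} = \sqrt{t - -8} = \sqrt{t + 8} = \sqrt{8 + t}$)
$V{\left(x \right)} = \frac{1}{-660 + x}$
$c{\left(-335 \right)} - V{\left(\left(-6 + 12\right)^{2} \right)} = \sqrt{8 - 335} - \frac{1}{-660 + \left(-6 + 12\right)^{2}} = \sqrt{-327} - \frac{1}{-660 + 6^{2}} = i \sqrt{327} - \frac{1}{-660 + 36} = i \sqrt{327} - \frac{1}{-624} = i \sqrt{327} - - \frac{1}{624} = i \sqrt{327} + \frac{1}{624} = \frac{1}{624} + i \sqrt{327}$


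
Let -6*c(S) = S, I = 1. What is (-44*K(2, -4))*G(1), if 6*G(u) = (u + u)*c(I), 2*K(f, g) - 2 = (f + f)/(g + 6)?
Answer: 44/9 ≈ 4.8889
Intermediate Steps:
c(S) = -S/6
K(f, g) = 1 + f/(6 + g) (K(f, g) = 1 + ((f + f)/(g + 6))/2 = 1 + ((2*f)/(6 + g))/2 = 1 + (2*f/(6 + g))/2 = 1 + f/(6 + g))
G(u) = -u/18 (G(u) = ((u + u)*(-1/6*1))/6 = ((2*u)*(-1/6))/6 = (-u/3)/6 = -u/18)
(-44*K(2, -4))*G(1) = (-44*(6 + 2 - 4)/(6 - 4))*(-1/18*1) = -44*4/2*(-1/18) = -22*4*(-1/18) = -44*2*(-1/18) = -88*(-1/18) = 44/9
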